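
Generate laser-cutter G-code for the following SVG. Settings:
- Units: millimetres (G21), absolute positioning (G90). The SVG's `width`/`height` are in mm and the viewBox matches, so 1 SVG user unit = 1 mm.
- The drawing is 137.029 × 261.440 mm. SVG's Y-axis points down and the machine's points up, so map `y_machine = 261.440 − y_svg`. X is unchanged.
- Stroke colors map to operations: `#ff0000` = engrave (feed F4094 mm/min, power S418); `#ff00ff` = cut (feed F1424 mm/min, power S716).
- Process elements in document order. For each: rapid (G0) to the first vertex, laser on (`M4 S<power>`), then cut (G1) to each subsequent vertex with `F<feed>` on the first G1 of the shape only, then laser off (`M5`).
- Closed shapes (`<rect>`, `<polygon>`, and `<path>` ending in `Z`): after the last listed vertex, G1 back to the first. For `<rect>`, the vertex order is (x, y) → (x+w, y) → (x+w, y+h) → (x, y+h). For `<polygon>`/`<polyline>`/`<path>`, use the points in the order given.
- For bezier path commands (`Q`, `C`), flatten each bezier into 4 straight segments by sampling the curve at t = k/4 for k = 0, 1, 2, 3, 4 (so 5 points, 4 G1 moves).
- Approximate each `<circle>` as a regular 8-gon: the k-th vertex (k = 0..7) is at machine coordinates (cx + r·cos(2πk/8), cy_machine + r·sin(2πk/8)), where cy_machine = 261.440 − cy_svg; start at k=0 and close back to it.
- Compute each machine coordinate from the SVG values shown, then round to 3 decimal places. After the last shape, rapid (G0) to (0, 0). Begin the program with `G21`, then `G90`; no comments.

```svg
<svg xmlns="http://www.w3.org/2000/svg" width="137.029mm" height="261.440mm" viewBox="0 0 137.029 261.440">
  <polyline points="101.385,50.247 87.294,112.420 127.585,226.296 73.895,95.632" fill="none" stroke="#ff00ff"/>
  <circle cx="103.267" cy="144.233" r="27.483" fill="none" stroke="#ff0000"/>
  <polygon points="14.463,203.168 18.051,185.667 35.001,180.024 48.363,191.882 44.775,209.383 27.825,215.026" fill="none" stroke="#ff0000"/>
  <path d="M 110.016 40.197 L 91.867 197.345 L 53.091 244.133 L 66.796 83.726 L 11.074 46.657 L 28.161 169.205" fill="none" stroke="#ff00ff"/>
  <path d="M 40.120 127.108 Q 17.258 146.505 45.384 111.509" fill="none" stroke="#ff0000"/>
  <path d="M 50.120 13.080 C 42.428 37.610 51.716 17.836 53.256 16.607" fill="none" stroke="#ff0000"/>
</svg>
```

viewBox `0 0 137.029 261.440` with mm width/height → 1 unit = 1 mm. Flip: y_m = 261.440 − y_svg.

**Shape 1** — `<polyline>` open polyline, stroke `#ff00ff` → cut (S716, F1424). Machine vertices: (101.385,211.193) → (87.294,149.020) → (127.585,35.144) → (73.895,165.808). Open path.

**Shape 2** — `<circle>` circle, stroke `#ff0000` → engrave (S418, F4094). Machine vertices: (130.750,117.207) → (122.700,136.640) → (103.267,144.690) → (83.834,136.640) → (75.784,117.207) → (83.834,97.774) → (103.267,89.724) → (122.700,97.774) → (130.750,117.207). Closed: final G1 returns to the first vertex.

**Shape 3** — `<polygon>` regular polygon, stroke `#ff0000` → engrave (S418, F4094). Machine vertices: (14.463,58.272) → (18.051,75.773) → (35.001,81.416) → (48.363,69.558) → (44.775,52.057) → (27.825,46.414) → (14.463,58.272). Closed: final G1 returns to the first vertex.

**Shape 4** — `<path>` open polyline, stroke `#ff00ff` → cut (S716, F1424). Machine vertices: (110.016,221.243) → (91.867,64.095) → (53.091,17.307) → (66.796,177.714) → (11.074,214.783) → (28.161,92.235). Open path.

**Shape 5** — `<path>` quadratic bezier, stroke `#ff0000` → engrave (S418, F4094). Control points (SVG): P0=(40.120,127.108), P1=(17.258,146.505), P2=(45.384,111.509); sampled at t=k/4. Machine vertices: (40.120,134.332) → (31.876,128.033) → (30.005,128.533) → (34.508,135.833) → (45.384,149.931). Open path.

**Shape 6** — `<path>` cubic bezier, stroke `#ff0000` → engrave (S418, F4094). Control points (SVG): P0=(50.120,13.080), P1=(42.428,37.610), P2=(51.716,17.836), P3=(53.256,16.607); sampled at t=k/4. Machine vertices: (50.120,248.360) → (47.148,237.287) → (48.226,236.937) → (51.035,241.416) → (53.256,244.833). Open path.

G21
G90
G0 X101.385 Y211.193
M4 S716
G1 X87.294 Y149.020 F1424
G1 X127.585 Y35.144
G1 X73.895 Y165.808
M5
G0 X130.750 Y117.207
M4 S418
G1 X122.700 Y136.640 F4094
G1 X103.267 Y144.690
G1 X83.834 Y136.640
G1 X75.784 Y117.207
G1 X83.834 Y97.774
G1 X103.267 Y89.724
G1 X122.700 Y97.774
G1 X130.750 Y117.207
M5
G0 X14.463 Y58.272
M4 S418
G1 X18.051 Y75.773 F4094
G1 X35.001 Y81.416
G1 X48.363 Y69.558
G1 X44.775 Y52.057
G1 X27.825 Y46.414
G1 X14.463 Y58.272
M5
G0 X110.016 Y221.243
M4 S716
G1 X91.867 Y64.095 F1424
G1 X53.091 Y17.307
G1 X66.796 Y177.714
G1 X11.074 Y214.783
G1 X28.161 Y92.235
M5
G0 X40.120 Y134.332
M4 S418
G1 X31.876 Y128.033 F4094
G1 X30.005 Y128.533
G1 X34.508 Y135.833
G1 X45.384 Y149.931
M5
G0 X50.120 Y248.360
M4 S418
G1 X47.148 Y237.287 F4094
G1 X48.226 Y236.937
G1 X51.035 Y241.416
G1 X53.256 Y244.833
M5
G0 X0.000 Y0.000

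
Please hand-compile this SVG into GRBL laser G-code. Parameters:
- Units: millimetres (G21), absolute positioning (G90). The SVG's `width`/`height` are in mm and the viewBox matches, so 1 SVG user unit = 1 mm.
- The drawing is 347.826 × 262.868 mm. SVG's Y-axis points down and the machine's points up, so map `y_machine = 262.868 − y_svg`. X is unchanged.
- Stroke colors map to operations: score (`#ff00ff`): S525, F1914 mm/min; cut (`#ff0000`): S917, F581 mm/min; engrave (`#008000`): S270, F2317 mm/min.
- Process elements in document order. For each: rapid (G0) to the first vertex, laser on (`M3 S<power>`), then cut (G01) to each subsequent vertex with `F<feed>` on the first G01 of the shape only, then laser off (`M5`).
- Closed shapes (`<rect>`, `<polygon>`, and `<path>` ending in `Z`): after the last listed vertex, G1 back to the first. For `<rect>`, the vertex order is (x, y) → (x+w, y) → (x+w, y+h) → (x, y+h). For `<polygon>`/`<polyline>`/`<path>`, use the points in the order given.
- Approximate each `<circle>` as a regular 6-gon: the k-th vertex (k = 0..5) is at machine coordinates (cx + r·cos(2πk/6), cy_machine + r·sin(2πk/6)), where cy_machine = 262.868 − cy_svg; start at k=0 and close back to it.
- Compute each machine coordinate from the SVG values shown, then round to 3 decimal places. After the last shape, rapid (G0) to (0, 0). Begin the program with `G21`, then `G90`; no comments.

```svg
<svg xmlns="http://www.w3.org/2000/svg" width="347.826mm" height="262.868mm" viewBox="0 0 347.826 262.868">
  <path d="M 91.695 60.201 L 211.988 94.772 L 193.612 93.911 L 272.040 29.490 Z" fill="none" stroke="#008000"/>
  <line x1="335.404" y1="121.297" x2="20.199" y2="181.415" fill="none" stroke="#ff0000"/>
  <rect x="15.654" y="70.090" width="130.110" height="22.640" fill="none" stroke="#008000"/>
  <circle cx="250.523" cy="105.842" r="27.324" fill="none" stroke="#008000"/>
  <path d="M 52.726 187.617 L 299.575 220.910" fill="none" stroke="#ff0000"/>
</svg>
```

G21
G90
G0 X91.695 Y202.667
M3 S270
G01 X211.988 Y168.096 F2317
G01 X193.612 Y168.957
G01 X272.040 Y233.378
G01 X91.695 Y202.667
M5
G0 X335.404 Y141.571
M3 S917
G01 X20.199 Y81.453 F581
M5
G0 X15.654 Y192.778
M3 S270
G01 X145.764 Y192.778 F2317
G01 X145.764 Y170.138
G01 X15.654 Y170.138
G01 X15.654 Y192.778
M5
G0 X277.847 Y157.026
M3 S270
G01 X264.185 Y180.689 F2317
G01 X236.861 Y180.689
G01 X223.199 Y157.026
G01 X236.861 Y133.363
G01 X264.185 Y133.363
G01 X277.847 Y157.026
M5
G0 X52.726 Y75.251
M3 S917
G01 X299.575 Y41.958 F581
M5
G0 X0.000 Y0.000

viewBox `0 0 347.826 262.868` with mm width/height → 1 unit = 1 mm. Flip: y_m = 262.868 − y_svg.

**Shape 1** — `<path>` closed polygon, stroke `#008000` → engrave (S270, F2317). Machine vertices: (91.695,202.667) → (211.988,168.096) → (193.612,168.957) → (272.040,233.378) → (91.695,202.667). Closed: final G1 returns to the first vertex.

**Shape 2** — `<line>` line segment, stroke `#ff0000` → cut (S917, F581). Machine vertices: (335.404,141.571) → (20.199,81.453). Open path.

**Shape 3** — `<rect>` rectangle, stroke `#008000` → engrave (S270, F2317). Machine vertices: (15.654,192.778) → (145.764,192.778) → (145.764,170.138) → (15.654,170.138) → (15.654,192.778). Closed: final G1 returns to the first vertex.

**Shape 4** — `<circle>` circle, stroke `#008000` → engrave (S270, F2317). Machine vertices: (277.847,157.026) → (264.185,180.689) → (236.861,180.689) → (223.199,157.026) → (236.861,133.363) → (264.185,133.363) → (277.847,157.026). Closed: final G1 returns to the first vertex.

**Shape 5** — `<path>` line segment, stroke `#ff0000` → cut (S917, F581). Machine vertices: (52.726,75.251) → (299.575,41.958). Open path.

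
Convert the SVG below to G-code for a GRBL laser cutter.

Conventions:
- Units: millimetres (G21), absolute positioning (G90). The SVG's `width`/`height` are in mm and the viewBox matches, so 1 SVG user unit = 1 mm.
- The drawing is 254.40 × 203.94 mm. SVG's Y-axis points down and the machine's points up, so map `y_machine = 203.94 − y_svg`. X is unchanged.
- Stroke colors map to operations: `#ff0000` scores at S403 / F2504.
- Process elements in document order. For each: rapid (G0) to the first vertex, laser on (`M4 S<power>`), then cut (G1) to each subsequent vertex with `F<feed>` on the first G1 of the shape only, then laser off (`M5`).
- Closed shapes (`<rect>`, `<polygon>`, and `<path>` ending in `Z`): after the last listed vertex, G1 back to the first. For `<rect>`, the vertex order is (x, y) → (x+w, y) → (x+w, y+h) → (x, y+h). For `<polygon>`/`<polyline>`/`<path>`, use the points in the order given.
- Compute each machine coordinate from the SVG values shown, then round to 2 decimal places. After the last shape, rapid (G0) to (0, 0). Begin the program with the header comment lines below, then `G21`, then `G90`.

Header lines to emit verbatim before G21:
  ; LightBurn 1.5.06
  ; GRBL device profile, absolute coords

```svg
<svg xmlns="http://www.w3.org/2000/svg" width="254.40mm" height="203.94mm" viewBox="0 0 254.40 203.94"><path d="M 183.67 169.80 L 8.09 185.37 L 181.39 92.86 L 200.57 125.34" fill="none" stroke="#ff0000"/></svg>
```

viewBox `0 0 254.40 203.94` with mm width/height → 1 unit = 1 mm. Flip: y_m = 203.94 − y_svg.

**Shape 1** — `<path>` open polyline, stroke `#ff0000` → score (S403, F2504). Machine vertices: (183.67,34.14) → (8.09,18.57) → (181.39,111.08) → (200.57,78.60). Open path.

; LightBurn 1.5.06
; GRBL device profile, absolute coords
G21
G90
G0 X183.67 Y34.14
M4 S403
G1 X8.09 Y18.57 F2504
G1 X181.39 Y111.08
G1 X200.57 Y78.60
M5
G0 X0.00 Y0.00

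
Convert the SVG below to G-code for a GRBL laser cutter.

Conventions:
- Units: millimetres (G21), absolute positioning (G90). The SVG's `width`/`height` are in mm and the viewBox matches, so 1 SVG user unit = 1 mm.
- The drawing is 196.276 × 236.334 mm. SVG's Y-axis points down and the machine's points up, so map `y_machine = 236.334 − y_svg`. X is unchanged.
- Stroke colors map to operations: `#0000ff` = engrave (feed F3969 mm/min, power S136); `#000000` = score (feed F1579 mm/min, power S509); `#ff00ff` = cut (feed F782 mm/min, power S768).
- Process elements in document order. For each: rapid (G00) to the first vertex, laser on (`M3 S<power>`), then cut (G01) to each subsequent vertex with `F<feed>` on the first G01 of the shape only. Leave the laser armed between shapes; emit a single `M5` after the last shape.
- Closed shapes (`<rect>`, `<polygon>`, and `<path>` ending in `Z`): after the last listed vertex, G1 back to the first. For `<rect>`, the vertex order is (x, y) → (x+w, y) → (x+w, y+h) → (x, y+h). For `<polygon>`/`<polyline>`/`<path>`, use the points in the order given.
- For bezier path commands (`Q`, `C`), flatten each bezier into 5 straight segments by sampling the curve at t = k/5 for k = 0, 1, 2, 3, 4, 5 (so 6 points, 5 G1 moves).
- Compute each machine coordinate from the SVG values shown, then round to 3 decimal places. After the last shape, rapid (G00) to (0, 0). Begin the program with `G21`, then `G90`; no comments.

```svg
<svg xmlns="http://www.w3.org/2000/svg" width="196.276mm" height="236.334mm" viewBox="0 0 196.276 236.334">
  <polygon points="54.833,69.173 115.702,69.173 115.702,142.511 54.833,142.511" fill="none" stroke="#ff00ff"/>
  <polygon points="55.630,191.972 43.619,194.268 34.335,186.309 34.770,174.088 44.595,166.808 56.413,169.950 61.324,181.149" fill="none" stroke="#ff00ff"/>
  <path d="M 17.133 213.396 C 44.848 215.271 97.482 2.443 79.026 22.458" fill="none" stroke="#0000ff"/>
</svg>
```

G21
G90
G00 X54.833 Y167.161
M3 S768
G01 X115.702 Y167.161 F782
G01 X115.702 Y93.823
G01 X54.833 Y93.823
G01 X54.833 Y167.161
G00 X55.630 Y44.362
M3 S768
G01 X43.619 Y42.066 F782
G01 X34.335 Y50.025
G01 X34.770 Y62.246
G01 X44.595 Y69.526
G01 X56.413 Y66.384
G01 X61.324 Y55.185
G01 X55.630 Y44.362
G00 X17.133 Y22.938
M3 S136
G01 X35.984 Y43.997 F3969
G01 X56.208 Y95.102
G01 X73.195 Y154.772
G01 X82.337 Y201.524
G01 X79.026 Y213.876
M5
G00 X0.000 Y0.000

viewBox `0 0 196.276 236.334` with mm width/height → 1 unit = 1 mm. Flip: y_m = 236.334 − y_svg.

**Shape 1** — `<polygon>` rectangle, stroke `#ff00ff` → cut (S768, F782). Machine vertices: (54.833,167.161) → (115.702,167.161) → (115.702,93.823) → (54.833,93.823) → (54.833,167.161). Closed: final G1 returns to the first vertex.

**Shape 2** — `<polygon>` regular polygon, stroke `#ff00ff` → cut (S768, F782). Machine vertices: (55.630,44.362) → (43.619,42.066) → (34.335,50.025) → (34.770,62.246) → (44.595,69.526) → (56.413,66.384) → (61.324,55.185) → (55.630,44.362). Closed: final G1 returns to the first vertex.

**Shape 3** — `<path>` cubic bezier, stroke `#0000ff` → engrave (S136, F3969). Control points (SVG): P0=(17.133,213.396), P1=(44.848,215.271), P2=(97.482,2.443), P3=(79.026,22.458); sampled at t=k/5. Machine vertices: (17.133,22.938) → (35.984,43.997) → (56.208,95.102) → (73.195,154.772) → (82.337,201.524) → (79.026,213.876). Open path.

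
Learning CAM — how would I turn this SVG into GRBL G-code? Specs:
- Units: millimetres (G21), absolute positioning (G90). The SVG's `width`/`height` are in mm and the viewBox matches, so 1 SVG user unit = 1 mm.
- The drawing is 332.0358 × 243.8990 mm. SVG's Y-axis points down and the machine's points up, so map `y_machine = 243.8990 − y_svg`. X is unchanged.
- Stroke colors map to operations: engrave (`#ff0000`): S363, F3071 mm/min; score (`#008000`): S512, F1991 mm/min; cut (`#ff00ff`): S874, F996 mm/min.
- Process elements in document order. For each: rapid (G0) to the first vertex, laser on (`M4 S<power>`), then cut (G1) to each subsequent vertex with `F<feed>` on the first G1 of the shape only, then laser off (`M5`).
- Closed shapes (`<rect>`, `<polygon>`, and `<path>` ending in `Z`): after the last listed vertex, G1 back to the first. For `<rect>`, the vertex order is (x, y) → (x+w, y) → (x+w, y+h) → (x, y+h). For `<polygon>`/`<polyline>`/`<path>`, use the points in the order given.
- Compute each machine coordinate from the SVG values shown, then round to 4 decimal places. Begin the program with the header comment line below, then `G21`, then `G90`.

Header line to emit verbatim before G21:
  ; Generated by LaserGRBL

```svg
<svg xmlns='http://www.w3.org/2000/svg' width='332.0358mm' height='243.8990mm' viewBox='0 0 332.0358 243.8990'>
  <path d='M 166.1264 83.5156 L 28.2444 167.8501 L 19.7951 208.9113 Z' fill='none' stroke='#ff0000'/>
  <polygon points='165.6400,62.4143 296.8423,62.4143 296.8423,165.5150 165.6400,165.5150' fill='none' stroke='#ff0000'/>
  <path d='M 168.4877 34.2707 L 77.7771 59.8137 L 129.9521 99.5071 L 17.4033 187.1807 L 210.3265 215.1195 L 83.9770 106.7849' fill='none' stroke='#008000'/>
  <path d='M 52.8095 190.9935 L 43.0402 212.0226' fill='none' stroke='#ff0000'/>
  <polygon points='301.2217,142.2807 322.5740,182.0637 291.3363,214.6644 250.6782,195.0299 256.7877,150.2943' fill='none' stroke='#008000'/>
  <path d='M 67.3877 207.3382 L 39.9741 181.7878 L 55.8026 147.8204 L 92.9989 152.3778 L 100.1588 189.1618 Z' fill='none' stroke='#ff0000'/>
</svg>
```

1 u = 1 mm; y_m = 243.8990 − y.

[1] `<path>` closed polygon, #ff0000→engrave S363 F3071: (166.1264,160.3834) → (28.2444,76.0489) → (19.7951,34.9877) → (166.1264,160.3834) (closed)

[2] `<polygon>` rectangle, #ff0000→engrave S363 F3071: (165.6400,181.4847) → (296.8423,181.4847) → (296.8423,78.3840) → (165.6400,78.3840) → (165.6400,181.4847) (closed)

[3] `<path>` open polyline, #008000→score S512 F1991: (168.4877,209.6283) → (77.7771,184.0853) → (129.9521,144.3919) → (17.4033,56.7183) → (210.3265,28.7795) → (83.9770,137.1141)

[4] `<path>` line segment, #ff0000→engrave S363 F3071: (52.8095,52.9055) → (43.0402,31.8764)

[5] `<polygon>` regular polygon, #008000→score S512 F1991: (301.2217,101.6183) → (322.5740,61.8353) → (291.3363,29.2346) → (250.6782,48.8691) → (256.7877,93.6047) → (301.2217,101.6183) (closed)

[6] `<path>` regular polygon, #ff0000→engrave S363 F3071: (67.3877,36.5608) → (39.9741,62.1112) → (55.8026,96.0786) → (92.9989,91.5212) → (100.1588,54.7372) → (67.3877,36.5608) (closed)

; Generated by LaserGRBL
G21
G90
G0 X166.1264 Y160.3834
M4 S363
G1 X28.2444 Y76.0489 F3071
G1 X19.7951 Y34.9877
G1 X166.1264 Y160.3834
M5
G0 X165.6400 Y181.4847
M4 S363
G1 X296.8423 Y181.4847 F3071
G1 X296.8423 Y78.3840
G1 X165.6400 Y78.3840
G1 X165.6400 Y181.4847
M5
G0 X168.4877 Y209.6283
M4 S512
G1 X77.7771 Y184.0853 F1991
G1 X129.9521 Y144.3919
G1 X17.4033 Y56.7183
G1 X210.3265 Y28.7795
G1 X83.9770 Y137.1141
M5
G0 X52.8095 Y52.9055
M4 S363
G1 X43.0402 Y31.8764 F3071
M5
G0 X301.2217 Y101.6183
M4 S512
G1 X322.5740 Y61.8353 F1991
G1 X291.3363 Y29.2346
G1 X250.6782 Y48.8691
G1 X256.7877 Y93.6047
G1 X301.2217 Y101.6183
M5
G0 X67.3877 Y36.5608
M4 S363
G1 X39.9741 Y62.1112 F3071
G1 X55.8026 Y96.0786
G1 X92.9989 Y91.5212
G1 X100.1588 Y54.7372
G1 X67.3877 Y36.5608
M5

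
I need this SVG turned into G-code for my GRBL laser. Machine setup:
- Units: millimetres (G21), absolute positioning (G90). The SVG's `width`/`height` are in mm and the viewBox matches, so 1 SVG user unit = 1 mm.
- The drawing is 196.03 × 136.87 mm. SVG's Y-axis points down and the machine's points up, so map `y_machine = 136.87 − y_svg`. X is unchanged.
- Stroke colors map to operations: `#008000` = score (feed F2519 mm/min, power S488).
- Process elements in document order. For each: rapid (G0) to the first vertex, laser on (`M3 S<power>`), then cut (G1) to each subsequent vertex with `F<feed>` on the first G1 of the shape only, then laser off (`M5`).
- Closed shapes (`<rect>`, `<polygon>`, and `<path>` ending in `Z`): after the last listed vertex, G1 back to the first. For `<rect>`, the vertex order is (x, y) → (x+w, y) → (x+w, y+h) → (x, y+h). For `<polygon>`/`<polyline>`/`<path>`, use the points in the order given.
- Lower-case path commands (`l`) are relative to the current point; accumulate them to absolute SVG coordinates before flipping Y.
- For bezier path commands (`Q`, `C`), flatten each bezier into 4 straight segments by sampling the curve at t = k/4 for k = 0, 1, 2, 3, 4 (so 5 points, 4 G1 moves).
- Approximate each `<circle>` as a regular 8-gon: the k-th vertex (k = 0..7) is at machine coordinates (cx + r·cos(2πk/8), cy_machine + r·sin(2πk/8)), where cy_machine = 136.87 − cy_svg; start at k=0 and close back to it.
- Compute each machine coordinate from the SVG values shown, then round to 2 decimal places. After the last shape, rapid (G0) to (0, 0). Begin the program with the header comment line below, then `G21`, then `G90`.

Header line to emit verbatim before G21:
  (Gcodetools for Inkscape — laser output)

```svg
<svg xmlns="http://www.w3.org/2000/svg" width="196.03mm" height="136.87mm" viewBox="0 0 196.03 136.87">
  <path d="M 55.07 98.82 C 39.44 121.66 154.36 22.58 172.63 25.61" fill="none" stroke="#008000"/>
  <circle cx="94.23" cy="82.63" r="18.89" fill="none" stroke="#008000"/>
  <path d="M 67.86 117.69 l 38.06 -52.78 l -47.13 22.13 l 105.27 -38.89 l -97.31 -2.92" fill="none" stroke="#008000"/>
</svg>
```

1 u = 1 mm; y_m = 136.87 − y.

[1] `<path>` cubic bezier, #008000→score S488 F2519: (55.07,38.05) → (64.28,40.28) → (101.14,67.23) → (144.36,97.89) → (172.63,111.26)

[2] `<circle>` circle, #008000→score S488 F2519: (113.12,54.24) → (107.59,67.60) → (94.23,73.13) → (80.87,67.60) → (75.34,54.24) → (80.87,40.88) → (94.23,35.35) → (107.59,40.88) → (113.12,54.24) (closed)

[3] `<path>` open polyline, #008000→score S488 F2519: (67.86,19.18) → (105.92,71.96) → (58.79,49.83) → (164.06,88.72) → (66.75,91.64)

(Gcodetools for Inkscape — laser output)
G21
G90
G0 X55.07 Y38.05
M3 S488
G1 X64.28 Y40.28 F2519
G1 X101.14 Y67.23
G1 X144.36 Y97.89
G1 X172.63 Y111.26
M5
G0 X113.12 Y54.24
M3 S488
G1 X107.59 Y67.60 F2519
G1 X94.23 Y73.13
G1 X80.87 Y67.60
G1 X75.34 Y54.24
G1 X80.87 Y40.88
G1 X94.23 Y35.35
G1 X107.59 Y40.88
G1 X113.12 Y54.24
M5
G0 X67.86 Y19.18
M3 S488
G1 X105.92 Y71.96 F2519
G1 X58.79 Y49.83
G1 X164.06 Y88.72
G1 X66.75 Y91.64
M5
G0 X0.00 Y0.00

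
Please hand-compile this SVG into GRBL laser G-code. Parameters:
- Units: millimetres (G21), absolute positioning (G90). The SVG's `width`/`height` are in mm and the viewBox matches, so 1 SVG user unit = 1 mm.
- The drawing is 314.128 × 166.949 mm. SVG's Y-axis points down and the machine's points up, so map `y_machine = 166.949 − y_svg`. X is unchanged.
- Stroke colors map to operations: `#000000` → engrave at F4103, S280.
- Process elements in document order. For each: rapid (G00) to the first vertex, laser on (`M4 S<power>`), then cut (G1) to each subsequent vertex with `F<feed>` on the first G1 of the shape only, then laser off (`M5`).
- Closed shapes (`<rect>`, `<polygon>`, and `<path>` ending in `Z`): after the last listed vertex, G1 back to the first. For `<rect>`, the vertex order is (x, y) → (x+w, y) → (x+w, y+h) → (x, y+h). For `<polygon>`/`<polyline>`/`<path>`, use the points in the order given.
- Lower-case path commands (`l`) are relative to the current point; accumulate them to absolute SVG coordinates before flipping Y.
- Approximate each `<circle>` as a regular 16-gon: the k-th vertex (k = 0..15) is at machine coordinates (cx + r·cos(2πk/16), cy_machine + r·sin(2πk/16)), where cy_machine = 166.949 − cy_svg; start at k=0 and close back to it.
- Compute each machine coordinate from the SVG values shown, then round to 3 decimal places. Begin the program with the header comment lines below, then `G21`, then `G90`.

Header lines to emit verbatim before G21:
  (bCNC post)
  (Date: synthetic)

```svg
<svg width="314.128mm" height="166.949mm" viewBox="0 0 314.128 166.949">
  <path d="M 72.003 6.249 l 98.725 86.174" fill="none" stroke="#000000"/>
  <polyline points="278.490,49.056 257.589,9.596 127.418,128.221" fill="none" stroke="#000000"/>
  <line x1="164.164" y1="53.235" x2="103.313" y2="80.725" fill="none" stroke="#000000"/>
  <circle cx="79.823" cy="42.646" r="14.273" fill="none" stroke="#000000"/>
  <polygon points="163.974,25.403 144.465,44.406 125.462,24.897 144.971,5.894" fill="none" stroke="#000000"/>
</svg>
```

Since the viewBox matches the mm dimensions, user units are millimetres directly. The only transform is the Y-flip y_m = 166.949 − y_svg.

Shape 1 is a line segment drawn with `<path>`. Its stroke #000000 means engrave at S280, F4103. After flipping Y the toolpath is (72.003,160.700) → (170.728,74.526).

Shape 2 is a open polyline drawn with `<polyline>`. Its stroke #000000 means engrave at S280, F4103. After flipping Y the toolpath is (278.490,117.893) → (257.589,157.353) → (127.418,38.728).

Shape 3 is a line segment drawn with `<line>`. Its stroke #000000 means engrave at S280, F4103. After flipping Y the toolpath is (164.164,113.714) → (103.313,86.224).

Shape 4 is a circle drawn with `<circle>`. Its stroke #000000 means engrave at S280, F4103. After flipping Y the toolpath is (94.096,124.303) → (93.010,129.765) → (89.916,134.396) → (85.285,137.490) → (79.823,138.576) → (74.361,137.490) → (69.730,134.396) → (66.636,129.765) → (65.550,124.303) → (66.636,118.841) → (69.730,114.210) → (74.361,111.116) → (79.823,110.030) → (85.285,111.116) → (89.916,114.210) → (93.010,118.841) → (94.096,124.303), returning to the start.

Shape 5 is a regular polygon drawn with `<polygon>`. Its stroke #000000 means engrave at S280, F4103. After flipping Y the toolpath is (163.974,141.546) → (144.465,122.543) → (125.462,142.052) → (144.971,161.055) → (163.974,141.546), returning to the start.

(bCNC post)
(Date: synthetic)
G21
G90
G00 X72.003 Y160.700
M4 S280
G1 X170.728 Y74.526 F4103
M5
G00 X278.490 Y117.893
M4 S280
G1 X257.589 Y157.353 F4103
G1 X127.418 Y38.728
M5
G00 X164.164 Y113.714
M4 S280
G1 X103.313 Y86.224 F4103
M5
G00 X94.096 Y124.303
M4 S280
G1 X93.010 Y129.765 F4103
G1 X89.916 Y134.396
G1 X85.285 Y137.490
G1 X79.823 Y138.576
G1 X74.361 Y137.490
G1 X69.730 Y134.396
G1 X66.636 Y129.765
G1 X65.550 Y124.303
G1 X66.636 Y118.841
G1 X69.730 Y114.210
G1 X74.361 Y111.116
G1 X79.823 Y110.030
G1 X85.285 Y111.116
G1 X89.916 Y114.210
G1 X93.010 Y118.841
G1 X94.096 Y124.303
M5
G00 X163.974 Y141.546
M4 S280
G1 X144.465 Y122.543 F4103
G1 X125.462 Y142.052
G1 X144.971 Y161.055
G1 X163.974 Y141.546
M5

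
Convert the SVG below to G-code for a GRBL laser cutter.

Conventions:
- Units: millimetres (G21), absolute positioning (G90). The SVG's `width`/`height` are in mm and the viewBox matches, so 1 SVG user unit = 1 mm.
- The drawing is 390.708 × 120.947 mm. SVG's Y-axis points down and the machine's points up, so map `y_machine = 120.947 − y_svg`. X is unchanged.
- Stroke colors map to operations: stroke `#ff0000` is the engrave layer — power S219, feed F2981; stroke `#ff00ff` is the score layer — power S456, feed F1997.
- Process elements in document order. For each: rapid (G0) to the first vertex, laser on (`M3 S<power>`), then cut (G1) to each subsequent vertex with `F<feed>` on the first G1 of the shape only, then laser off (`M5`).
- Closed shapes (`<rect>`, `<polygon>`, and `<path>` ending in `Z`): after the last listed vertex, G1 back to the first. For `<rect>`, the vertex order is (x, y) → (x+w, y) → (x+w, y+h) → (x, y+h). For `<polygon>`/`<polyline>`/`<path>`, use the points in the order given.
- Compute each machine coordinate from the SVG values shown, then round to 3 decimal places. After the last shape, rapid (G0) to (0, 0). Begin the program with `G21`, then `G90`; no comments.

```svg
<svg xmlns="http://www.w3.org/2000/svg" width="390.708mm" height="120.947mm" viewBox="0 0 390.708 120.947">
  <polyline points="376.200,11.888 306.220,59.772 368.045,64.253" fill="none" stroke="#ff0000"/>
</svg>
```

G21
G90
G0 X376.200 Y109.059
M3 S219
G1 X306.220 Y61.175 F2981
G1 X368.045 Y56.694
M5
G0 X0.000 Y0.000

1 u = 1 mm; y_m = 120.947 − y.

[1] `<polyline>` open polyline, #ff0000→engrave S219 F2981: (376.200,109.059) → (306.220,61.175) → (368.045,56.694)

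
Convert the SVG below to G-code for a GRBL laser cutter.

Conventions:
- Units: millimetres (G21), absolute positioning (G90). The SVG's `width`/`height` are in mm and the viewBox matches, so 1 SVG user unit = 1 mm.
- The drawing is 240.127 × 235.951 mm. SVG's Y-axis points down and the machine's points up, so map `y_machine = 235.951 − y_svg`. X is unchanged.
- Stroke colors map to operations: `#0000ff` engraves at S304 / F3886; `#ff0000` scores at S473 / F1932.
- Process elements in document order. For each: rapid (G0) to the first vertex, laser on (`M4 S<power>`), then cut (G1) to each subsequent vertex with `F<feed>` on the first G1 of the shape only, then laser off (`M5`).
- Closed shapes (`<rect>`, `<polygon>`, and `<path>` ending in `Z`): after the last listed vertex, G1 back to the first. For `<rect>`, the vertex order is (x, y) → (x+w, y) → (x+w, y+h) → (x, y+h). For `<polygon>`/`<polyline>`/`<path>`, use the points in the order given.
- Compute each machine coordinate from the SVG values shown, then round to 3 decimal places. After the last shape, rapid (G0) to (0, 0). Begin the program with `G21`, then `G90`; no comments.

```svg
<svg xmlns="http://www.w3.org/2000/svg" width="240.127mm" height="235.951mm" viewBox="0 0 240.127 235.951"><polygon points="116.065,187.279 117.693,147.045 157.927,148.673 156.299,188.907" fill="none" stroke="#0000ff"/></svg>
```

1 u = 1 mm; y_m = 235.951 − y.

[1] `<polygon>` regular polygon, #0000ff→engrave S304 F3886: (116.065,48.672) → (117.693,88.906) → (157.927,87.278) → (156.299,47.044) → (116.065,48.672) (closed)

G21
G90
G0 X116.065 Y48.672
M4 S304
G1 X117.693 Y88.906 F3886
G1 X157.927 Y87.278
G1 X156.299 Y47.044
G1 X116.065 Y48.672
M5
G0 X0.000 Y0.000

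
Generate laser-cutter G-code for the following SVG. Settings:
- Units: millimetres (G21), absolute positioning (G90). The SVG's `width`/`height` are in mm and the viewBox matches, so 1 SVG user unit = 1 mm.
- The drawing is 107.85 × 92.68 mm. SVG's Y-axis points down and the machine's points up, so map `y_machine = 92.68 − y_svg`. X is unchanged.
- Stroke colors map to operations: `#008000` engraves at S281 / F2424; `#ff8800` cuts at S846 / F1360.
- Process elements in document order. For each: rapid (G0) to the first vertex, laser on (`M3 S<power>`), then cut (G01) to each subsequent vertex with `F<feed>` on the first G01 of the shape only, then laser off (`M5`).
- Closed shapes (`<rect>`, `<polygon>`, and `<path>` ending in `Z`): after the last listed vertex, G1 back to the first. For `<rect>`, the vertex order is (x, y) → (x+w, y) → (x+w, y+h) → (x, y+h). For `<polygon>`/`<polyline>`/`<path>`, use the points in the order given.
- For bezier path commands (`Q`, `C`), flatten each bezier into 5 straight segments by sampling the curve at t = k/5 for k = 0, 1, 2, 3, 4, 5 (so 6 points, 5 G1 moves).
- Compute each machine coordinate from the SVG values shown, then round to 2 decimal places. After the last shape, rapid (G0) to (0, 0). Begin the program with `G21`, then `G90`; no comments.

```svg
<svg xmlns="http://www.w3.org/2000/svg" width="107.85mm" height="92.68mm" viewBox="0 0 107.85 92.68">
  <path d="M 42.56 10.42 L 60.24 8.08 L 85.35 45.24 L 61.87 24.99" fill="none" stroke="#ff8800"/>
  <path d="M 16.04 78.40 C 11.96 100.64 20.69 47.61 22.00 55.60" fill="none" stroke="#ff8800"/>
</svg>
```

G21
G90
G0 X42.56 Y82.26
M3 S846
G01 X60.24 Y84.60 F1360
G01 X85.35 Y47.44
G01 X61.87 Y67.69
M5
G0 X16.04 Y14.28
M3 S846
G01 X14.97 Y8.88 F1360
G01 X16.00 Y15.00
G01 X18.16 Y26.10
G01 X20.49 Y35.64
G01 X22.00 Y37.08
M5
G0 X0.00 Y0.00

viewBox `0 0 107.85 92.68` with mm width/height → 1 unit = 1 mm. Flip: y_m = 92.68 − y_svg.

**Shape 1** — `<path>` open polyline, stroke `#ff8800` → cut (S846, F1360). Machine vertices: (42.56,82.26) → (60.24,84.60) → (85.35,47.44) → (61.87,67.69). Open path.

**Shape 2** — `<path>` cubic bezier, stroke `#ff8800` → cut (S846, F1360). Control points (SVG): P0=(16.04,78.40), P1=(11.96,100.64), P2=(20.69,47.61), P3=(22.00,55.60); sampled at t=k/5. Machine vertices: (16.04,14.28) → (14.97,8.88) → (16.00,15.00) → (18.16,26.10) → (20.49,35.64) → (22.00,37.08). Open path.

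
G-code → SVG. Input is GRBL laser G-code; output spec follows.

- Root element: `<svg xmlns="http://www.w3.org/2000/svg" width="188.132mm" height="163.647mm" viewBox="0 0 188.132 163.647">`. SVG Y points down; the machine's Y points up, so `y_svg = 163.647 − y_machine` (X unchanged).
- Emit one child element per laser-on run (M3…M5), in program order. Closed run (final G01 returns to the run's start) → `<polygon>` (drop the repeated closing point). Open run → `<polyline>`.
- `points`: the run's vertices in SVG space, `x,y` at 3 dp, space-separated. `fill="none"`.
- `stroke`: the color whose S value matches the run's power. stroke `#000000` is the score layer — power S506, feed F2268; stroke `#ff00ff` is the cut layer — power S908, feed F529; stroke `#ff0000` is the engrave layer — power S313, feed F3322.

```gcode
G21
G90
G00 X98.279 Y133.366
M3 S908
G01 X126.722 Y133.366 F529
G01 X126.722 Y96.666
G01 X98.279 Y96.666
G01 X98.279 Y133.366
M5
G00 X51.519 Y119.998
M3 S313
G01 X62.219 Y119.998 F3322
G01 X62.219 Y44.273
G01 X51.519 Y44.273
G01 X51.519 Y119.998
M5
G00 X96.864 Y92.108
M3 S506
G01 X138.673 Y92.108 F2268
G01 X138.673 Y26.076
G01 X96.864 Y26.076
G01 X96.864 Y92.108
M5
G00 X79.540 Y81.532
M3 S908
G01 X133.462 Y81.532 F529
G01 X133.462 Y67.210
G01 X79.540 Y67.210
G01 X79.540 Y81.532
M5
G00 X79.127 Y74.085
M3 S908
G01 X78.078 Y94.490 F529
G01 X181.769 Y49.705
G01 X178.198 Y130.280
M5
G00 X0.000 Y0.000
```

y_svg = 163.647 − y_m.

[1] S908→`#ff00ff` (cut); closed run; points: 98.279,30.281 126.722,30.281 126.722,66.981 98.279,66.981

[2] S313→`#ff0000` (engrave); closed run; points: 51.519,43.649 62.219,43.649 62.219,119.374 51.519,119.374

[3] S506→`#000000` (score); closed run; points: 96.864,71.539 138.673,71.539 138.673,137.571 96.864,137.571

[4] S908→`#ff00ff` (cut); closed run; points: 79.540,82.115 133.462,82.115 133.462,96.437 79.540,96.437

[5] S908→`#ff00ff` (cut); open run; points: 79.127,89.562 78.078,69.157 181.769,113.942 178.198,33.367

<svg xmlns="http://www.w3.org/2000/svg" width="188.132mm" height="163.647mm" viewBox="0 0 188.132 163.647">
  <polygon points="98.279,30.281 126.722,30.281 126.722,66.981 98.279,66.981" fill="none" stroke="#ff00ff"/>
  <polygon points="51.519,43.649 62.219,43.649 62.219,119.374 51.519,119.374" fill="none" stroke="#ff0000"/>
  <polygon points="96.864,71.539 138.673,71.539 138.673,137.571 96.864,137.571" fill="none" stroke="#000000"/>
  <polygon points="79.540,82.115 133.462,82.115 133.462,96.437 79.540,96.437" fill="none" stroke="#ff00ff"/>
  <polyline points="79.127,89.562 78.078,69.157 181.769,113.942 178.198,33.367" fill="none" stroke="#ff00ff"/>
</svg>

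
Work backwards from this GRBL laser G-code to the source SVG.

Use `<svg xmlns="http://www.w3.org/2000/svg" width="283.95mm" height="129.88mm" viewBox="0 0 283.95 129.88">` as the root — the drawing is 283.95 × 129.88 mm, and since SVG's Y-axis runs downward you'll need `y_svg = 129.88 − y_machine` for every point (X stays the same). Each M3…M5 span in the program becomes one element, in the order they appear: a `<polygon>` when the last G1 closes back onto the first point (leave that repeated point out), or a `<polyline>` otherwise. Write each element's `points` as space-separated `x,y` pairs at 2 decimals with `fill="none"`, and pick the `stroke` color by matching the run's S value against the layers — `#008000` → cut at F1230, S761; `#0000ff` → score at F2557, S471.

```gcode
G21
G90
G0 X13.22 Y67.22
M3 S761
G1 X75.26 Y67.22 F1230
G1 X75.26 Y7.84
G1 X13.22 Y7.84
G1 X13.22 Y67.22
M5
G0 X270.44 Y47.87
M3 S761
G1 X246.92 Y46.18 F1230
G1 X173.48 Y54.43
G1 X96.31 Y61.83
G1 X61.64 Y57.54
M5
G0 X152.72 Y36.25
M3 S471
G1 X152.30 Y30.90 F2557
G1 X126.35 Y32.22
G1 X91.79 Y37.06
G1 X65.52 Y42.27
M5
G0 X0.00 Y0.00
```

Each laser-on run becomes one SVG element. Flip Y back into SVG space with y_svg = 129.88 − y_machine.

Run 1: S761 ⇒ cut layer `#008000`. The run returns to its start, so emit a `<polygon>` with points (Y-flipped): 13.22,62.66 75.26,62.66 75.26,122.04 13.22,122.04.

Run 2: S761 ⇒ cut layer `#008000`. The run is open, so emit a `<polyline>` with points (Y-flipped): 270.44,82.01 246.92,83.70 173.48,75.45 96.31,68.05 61.64,72.34.

Run 3: S471 ⇒ score layer `#0000ff`. The run is open, so emit a `<polyline>` with points (Y-flipped): 152.72,93.63 152.30,98.98 126.35,97.66 91.79,92.82 65.52,87.61.

<svg xmlns="http://www.w3.org/2000/svg" width="283.95mm" height="129.88mm" viewBox="0 0 283.95 129.88">
  <polygon points="13.22,62.66 75.26,62.66 75.26,122.04 13.22,122.04" fill="none" stroke="#008000"/>
  <polyline points="270.44,82.01 246.92,83.70 173.48,75.45 96.31,68.05 61.64,72.34" fill="none" stroke="#008000"/>
  <polyline points="152.72,93.63 152.30,98.98 126.35,97.66 91.79,92.82 65.52,87.61" fill="none" stroke="#0000ff"/>
</svg>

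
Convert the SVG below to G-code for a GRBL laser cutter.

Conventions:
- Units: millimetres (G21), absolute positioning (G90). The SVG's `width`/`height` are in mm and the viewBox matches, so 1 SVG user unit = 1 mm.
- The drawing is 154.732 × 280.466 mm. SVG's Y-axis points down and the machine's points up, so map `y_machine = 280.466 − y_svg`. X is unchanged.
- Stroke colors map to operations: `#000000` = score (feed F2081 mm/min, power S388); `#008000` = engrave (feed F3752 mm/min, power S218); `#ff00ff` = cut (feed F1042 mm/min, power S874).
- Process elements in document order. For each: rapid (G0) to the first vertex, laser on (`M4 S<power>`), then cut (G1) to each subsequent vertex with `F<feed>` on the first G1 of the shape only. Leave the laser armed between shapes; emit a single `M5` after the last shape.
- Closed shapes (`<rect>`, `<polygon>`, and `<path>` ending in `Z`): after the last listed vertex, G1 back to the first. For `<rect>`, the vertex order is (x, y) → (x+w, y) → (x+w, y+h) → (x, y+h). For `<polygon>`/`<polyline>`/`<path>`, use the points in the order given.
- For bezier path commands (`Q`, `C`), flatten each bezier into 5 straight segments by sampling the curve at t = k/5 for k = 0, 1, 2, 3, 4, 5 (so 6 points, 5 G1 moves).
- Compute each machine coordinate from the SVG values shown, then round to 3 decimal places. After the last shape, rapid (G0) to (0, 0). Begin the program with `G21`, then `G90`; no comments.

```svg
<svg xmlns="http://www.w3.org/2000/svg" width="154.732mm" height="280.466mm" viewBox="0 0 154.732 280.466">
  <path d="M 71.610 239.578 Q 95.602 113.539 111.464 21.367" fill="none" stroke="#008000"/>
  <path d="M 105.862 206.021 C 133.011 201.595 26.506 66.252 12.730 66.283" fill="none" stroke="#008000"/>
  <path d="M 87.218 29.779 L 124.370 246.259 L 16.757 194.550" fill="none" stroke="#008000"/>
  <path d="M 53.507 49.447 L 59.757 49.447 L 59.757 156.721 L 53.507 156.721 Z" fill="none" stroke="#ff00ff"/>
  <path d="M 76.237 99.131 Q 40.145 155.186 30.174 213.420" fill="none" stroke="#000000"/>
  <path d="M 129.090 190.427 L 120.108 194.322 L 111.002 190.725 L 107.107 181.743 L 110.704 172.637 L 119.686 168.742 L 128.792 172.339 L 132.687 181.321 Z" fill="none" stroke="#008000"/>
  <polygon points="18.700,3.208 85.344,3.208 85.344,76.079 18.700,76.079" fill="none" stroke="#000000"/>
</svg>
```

G21
G90
G0 X71.610 Y40.888
M4 S218
G1 X80.882 Y89.949 F3752
G1 X89.503 Y136.300
G1 X97.474 Y179.943
G1 X104.794 Y220.876
G1 X111.464 Y259.099
G0 X105.862 Y74.445
M4 S218
G1 X107.924 Y90.680 F3752
G1 X88.775 Y125.554
G1 X59.283 Y166.283
G1 X30.312 Y200.087
G1 X12.730 Y214.183
G0 X87.218 Y250.687
M4 S218
G1 X124.370 Y34.207 F3752
G1 X16.757 Y85.916
G0 X53.507 Y231.019
M4 S874
G1 X59.757 Y231.019 F1042
G1 X59.757 Y123.745
G1 X53.507 Y123.745
G1 X53.507 Y231.019
G0 X76.237 Y181.335
M4 S388
G1 X62.845 Y158.826 F2081
G1 X51.543 Y136.142
G1 X42.330 Y113.285
G1 X35.207 Y90.252
G1 X30.174 Y67.046
G0 X129.090 Y90.039
M4 S218
G1 X120.108 Y86.144 F3752
G1 X111.002 Y89.741
G1 X107.107 Y98.723
G1 X110.704 Y107.829
G1 X119.686 Y111.724
G1 X128.792 Y108.127
G1 X132.687 Y99.145
G1 X129.090 Y90.039
G0 X18.700 Y277.258
M4 S388
G1 X85.344 Y277.258 F2081
G1 X85.344 Y204.387
G1 X18.700 Y204.387
G1 X18.700 Y277.258
M5
G0 X0.000 Y0.000

1 u = 1 mm; y_m = 280.466 − y.

[1] `<path>` quadratic bezier, #008000→engrave S218 F3752: (71.610,40.888) → (80.882,89.949) → (89.503,136.300) → (97.474,179.943) → (104.794,220.876) → (111.464,259.099)

[2] `<path>` cubic bezier, #008000→engrave S218 F3752: (105.862,74.445) → (107.924,90.680) → (88.775,125.554) → (59.283,166.283) → (30.312,200.087) → (12.730,214.183)

[3] `<path>` open polyline, #008000→engrave S218 F3752: (87.218,250.687) → (124.370,34.207) → (16.757,85.916)

[4] `<path>` rectangle, #ff00ff→cut S874 F1042: (53.507,231.019) → (59.757,231.019) → (59.757,123.745) → (53.507,123.745) → (53.507,231.019) (closed)

[5] `<path>` quadratic bezier, #000000→score S388 F2081: (76.237,181.335) → (62.845,158.826) → (51.543,136.142) → (42.330,113.285) → (35.207,90.252) → (30.174,67.046)

[6] `<path>` regular polygon, #008000→engrave S218 F3752: (129.090,90.039) → (120.108,86.144) → (111.002,89.741) → (107.107,98.723) → (110.704,107.829) → (119.686,111.724) → (128.792,108.127) → (132.687,99.145) → (129.090,90.039) (closed)

[7] `<polygon>` rectangle, #000000→score S388 F2081: (18.700,277.258) → (85.344,277.258) → (85.344,204.387) → (18.700,204.387) → (18.700,277.258) (closed)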